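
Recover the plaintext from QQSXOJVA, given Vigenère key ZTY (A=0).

Repeat the key across the ciphertext: ZTYZTYZT
Q(16)−Z(25): -9≡17 → R
Q(16)−T(19): -3≡23 → X
S(18)−Y(24): -6≡20 → U
X(23)−Z(25): -2≡24 → Y
O(14)−T(19): -5≡21 → V
J(9)−Y(24): -15≡11 → L
V(21)−Z(25): -4≡22 → W
A(0)−T(19): -19≡7 → H

RXUYVLWH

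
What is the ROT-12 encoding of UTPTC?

GFBFO

U(20): 20+12=32≡6 → G
T(19): 19+12=31≡5 → F
P(15): 15+12=27≡1 → B
T(19): 19+12=31≡5 → F
C(2): 2+12=14 → O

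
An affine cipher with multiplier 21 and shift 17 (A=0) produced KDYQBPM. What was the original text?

The inverse of 21 mod 26 is 5, since 21·5=105≡1. Apply D(y)=5·(y−17) mod 26:
K(10): 5·(10−17)=-35≡17 → R
D(3): 5·(3−17)=-70≡8 → I
Y(24): 5·(24−17)=35≡9 → J
Q(16): 5·(16−17)=-5≡21 → V
B(1): 5·(1−17)=-80≡24 → Y
P(15): 5·(15−17)=-10≡16 → Q
M(12): 5·(12−17)=-25≡1 → B

RIJVYQB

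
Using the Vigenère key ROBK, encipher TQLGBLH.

KEMQSZI

Repeat the key across the message: ROBKROB
T(19)+R(17): 36≡10 → K
Q(16)+O(14): 30≡4 → E
L(11)+B(1): 12 → M
G(6)+K(10): 16 → Q
B(1)+R(17): 18 → S
L(11)+O(14): 25 → Z
H(7)+B(1): 8 → I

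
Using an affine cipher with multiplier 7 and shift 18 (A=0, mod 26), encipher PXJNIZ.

TXDFWL

P(15): 7·15+18=123≡19 → T
X(23): 7·23+18=179≡23 → X
J(9): 7·9+18=81≡3 → D
N(13): 7·13+18=109≡5 → F
I(8): 7·8+18=74≡22 → W
Z(25): 7·25+18=193≡11 → L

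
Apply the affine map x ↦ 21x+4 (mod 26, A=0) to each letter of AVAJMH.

EDELWV

A(0): 21·0+4=4 → E
V(21): 21·21+4=445≡3 → D
A(0): 21·0+4=4 → E
J(9): 21·9+4=193≡11 → L
M(12): 21·12+4=256≡22 → W
H(7): 21·7+4=151≡21 → V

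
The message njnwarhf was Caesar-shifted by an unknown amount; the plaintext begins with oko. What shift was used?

25

From the crib: n(13)−o(14)=-1≡25, so the shift is 25.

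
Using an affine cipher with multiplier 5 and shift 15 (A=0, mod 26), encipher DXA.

D(3): 5·3+15=30≡4 → E
X(23): 5·23+15=130≡0 → A
A(0): 5·0+15=15 → P

EAP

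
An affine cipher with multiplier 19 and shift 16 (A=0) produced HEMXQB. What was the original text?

FYIZAR

The inverse of 19 mod 26 is 11, since 19·11=209≡1. Apply D(y)=11·(y−16) mod 26:
H(7): 11·(7−16)=-99≡5 → F
E(4): 11·(4−16)=-132≡24 → Y
M(12): 11·(12−16)=-44≡8 → I
X(23): 11·(23−16)=77≡25 → Z
Q(16): 11·(16−16)=0 → A
B(1): 11·(1−16)=-165≡17 → R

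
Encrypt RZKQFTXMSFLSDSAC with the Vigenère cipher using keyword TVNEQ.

Repeat the key across the message: TVNEQTVNEQTVNEQT
R(17)+T(19): 36≡10 → K
Z(25)+V(21): 46≡20 → U
K(10)+N(13): 23 → X
Q(16)+E(4): 20 → U
F(5)+Q(16): 21 → V
T(19)+T(19): 38≡12 → M
X(23)+V(21): 44≡18 → S
M(12)+N(13): 25 → Z
S(18)+E(4): 22 → W
F(5)+Q(16): 21 → V
L(11)+T(19): 30≡4 → E
S(18)+V(21): 39≡13 → N
D(3)+N(13): 16 → Q
S(18)+E(4): 22 → W
A(0)+Q(16): 16 → Q
C(2)+T(19): 21 → V

KUXUVMSZWVENQWQV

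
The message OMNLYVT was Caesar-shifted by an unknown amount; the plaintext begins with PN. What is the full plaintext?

PNOMZWU

From the crib: O(14)−P(15)=-1≡25, so the shift is 25.
Subtract 25 from each ciphertext letter:
O(14): 14−25=-11≡15 → P
M(12): 12−25=-13≡13 → N
N(13): 13−25=-12≡14 → O
L(11): 11−25=-14≡12 → M
Y(24): 24−25=-1≡25 → Z
V(21): 21−25=-4≡22 → W
T(19): 19−25=-6≡20 → U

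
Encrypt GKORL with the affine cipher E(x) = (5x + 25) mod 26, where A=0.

G(6): 5·6+25=55≡3 → D
K(10): 5·10+25=75≡23 → X
O(14): 5·14+25=95≡17 → R
R(17): 5·17+25=110≡6 → G
L(11): 5·11+25=80≡2 → C

DXRGC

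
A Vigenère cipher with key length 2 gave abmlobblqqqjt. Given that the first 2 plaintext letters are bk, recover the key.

Subtract each crib letter from the matching ciphertext letter (mod 26):
a(0)−b(1)=-1≡25 → z
b(1)−k(10)=-9≡17 → r

zr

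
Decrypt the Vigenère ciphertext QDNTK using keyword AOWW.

Repeat the key across the ciphertext: AOWWA
Q(16)−A(0): 16 → Q
D(3)−O(14): -11≡15 → P
N(13)−W(22): -9≡17 → R
T(19)−W(22): -3≡23 → X
K(10)−A(0): 10 → K

QPRXK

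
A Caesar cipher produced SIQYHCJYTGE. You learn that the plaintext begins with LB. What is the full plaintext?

LBJRAVCRMZX

From the crib: S(18)−L(11)=7, so the shift is 7.
Subtract 7 from each ciphertext letter:
S(18): 18−7=11 → L
I(8): 8−7=1 → B
Q(16): 16−7=9 → J
Y(24): 24−7=17 → R
H(7): 7−7=0 → A
C(2): 2−7=-5≡21 → V
J(9): 9−7=2 → C
Y(24): 24−7=17 → R
T(19): 19−7=12 → M
G(6): 6−7=-1≡25 → Z
E(4): 4−7=-3≡23 → X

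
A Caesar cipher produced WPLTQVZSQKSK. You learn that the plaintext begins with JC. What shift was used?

From the crib: W(22)−J(9)=13, so the shift is 13.

13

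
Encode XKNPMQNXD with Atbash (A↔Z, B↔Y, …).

X(23) → C(2)
K(10) → P(15)
N(13) → M(12)
P(15) → K(10)
M(12) → N(13)
Q(16) → J(9)
N(13) → M(12)
X(23) → C(2)
D(3) → W(22)

CPMKNJMCW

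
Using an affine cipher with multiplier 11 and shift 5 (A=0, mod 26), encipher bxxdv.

qyymc

b(1): 11·1+5=16 → q
x(23): 11·23+5=258≡24 → y
x(23): 11·23+5=258≡24 → y
d(3): 11·3+5=38≡12 → m
v(21): 11·21+5=236≡2 → c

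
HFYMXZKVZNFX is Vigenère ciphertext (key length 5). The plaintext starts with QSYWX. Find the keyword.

Subtract each crib letter from the matching ciphertext letter (mod 26):
H(7)−Q(16)=-9≡17 → R
F(5)−S(18)=-13≡13 → N
Y(24)−Y(24)=0 → A
M(12)−W(22)=-10≡16 → Q
X(23)−X(23)=0 → A

RNAQA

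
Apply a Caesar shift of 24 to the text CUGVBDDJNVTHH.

ASETZBBHLTRFF

C(2): 2+24=26≡0 → A
U(20): 20+24=44≡18 → S
G(6): 6+24=30≡4 → E
V(21): 21+24=45≡19 → T
B(1): 1+24=25 → Z
D(3): 3+24=27≡1 → B
D(3): 3+24=27≡1 → B
J(9): 9+24=33≡7 → H
N(13): 13+24=37≡11 → L
V(21): 21+24=45≡19 → T
T(19): 19+24=43≡17 → R
H(7): 7+24=31≡5 → F
H(7): 7+24=31≡5 → F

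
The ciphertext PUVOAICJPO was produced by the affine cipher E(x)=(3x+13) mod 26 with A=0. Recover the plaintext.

The inverse of 3 mod 26 is 9, since 3·9=27≡1. Apply D(y)=9·(y−13) mod 26:
P(15): 9·(15−13)=18 → S
U(20): 9·(20−13)=63≡11 → L
V(21): 9·(21−13)=72≡20 → U
O(14): 9·(14−13)=9 → J
A(0): 9·(0−13)=-117≡13 → N
I(8): 9·(8−13)=-45≡7 → H
C(2): 9·(2−13)=-99≡5 → F
J(9): 9·(9−13)=-36≡16 → Q
P(15): 9·(15−13)=18 → S
O(14): 9·(14−13)=9 → J

SLUJNHFQSJ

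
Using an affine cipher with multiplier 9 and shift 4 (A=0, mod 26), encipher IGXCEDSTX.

YGDWOFKTD

I(8): 9·8+4=76≡24 → Y
G(6): 9·6+4=58≡6 → G
X(23): 9·23+4=211≡3 → D
C(2): 9·2+4=22 → W
E(4): 9·4+4=40≡14 → O
D(3): 9·3+4=31≡5 → F
S(18): 9·18+4=166≡10 → K
T(19): 9·19+4=175≡19 → T
X(23): 9·23+4=211≡3 → D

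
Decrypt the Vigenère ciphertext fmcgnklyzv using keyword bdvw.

Repeat the key across the ciphertext: bdvwbdvwbd
f(5)−b(1): 4 → e
m(12)−d(3): 9 → j
c(2)−v(21): -19≡7 → h
g(6)−w(22): -16≡10 → k
n(13)−b(1): 12 → m
k(10)−d(3): 7 → h
l(11)−v(21): -10≡16 → q
y(24)−w(22): 2 → c
z(25)−b(1): 24 → y
v(21)−d(3): 18 → s

ejhkmhqcys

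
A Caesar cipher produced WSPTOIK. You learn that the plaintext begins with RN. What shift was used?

5

From the crib: W(22)−R(17)=5, so the shift is 5.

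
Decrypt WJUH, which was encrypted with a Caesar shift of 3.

TGRE

W(22): 22−3=19 → T
J(9): 9−3=6 → G
U(20): 20−3=17 → R
H(7): 7−3=4 → E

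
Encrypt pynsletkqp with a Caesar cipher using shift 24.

nwlqjcrion

p(15): 15+24=39≡13 → n
y(24): 24+24=48≡22 → w
n(13): 13+24=37≡11 → l
s(18): 18+24=42≡16 → q
l(11): 11+24=35≡9 → j
e(4): 4+24=28≡2 → c
t(19): 19+24=43≡17 → r
k(10): 10+24=34≡8 → i
q(16): 16+24=40≡14 → o
p(15): 15+24=39≡13 → n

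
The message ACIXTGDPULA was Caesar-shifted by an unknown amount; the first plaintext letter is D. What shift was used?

From the crib: A(0)−D(3)=-3≡23, so the shift is 23.

23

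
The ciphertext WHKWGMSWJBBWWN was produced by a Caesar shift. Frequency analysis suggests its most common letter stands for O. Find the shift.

The most frequent ciphertext letter is W (appears 5 times).
W is position 22; O is position 14.
Shift = 8.

8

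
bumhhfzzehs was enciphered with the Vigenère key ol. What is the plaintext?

njywtuloqwe

Repeat the key across the ciphertext: olololololo
b(1)−o(14): -13≡13 → n
u(20)−l(11): 9 → j
m(12)−o(14): -2≡24 → y
h(7)−l(11): -4≡22 → w
h(7)−o(14): -7≡19 → t
f(5)−l(11): -6≡20 → u
z(25)−o(14): 11 → l
z(25)−l(11): 14 → o
e(4)−o(14): -10≡16 → q
h(7)−l(11): -4≡22 → w
s(18)−o(14): 4 → e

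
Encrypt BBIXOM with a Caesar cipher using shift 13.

OOVKBZ

B(1): 1+13=14 → O
B(1): 1+13=14 → O
I(8): 8+13=21 → V
X(23): 23+13=36≡10 → K
O(14): 14+13=27≡1 → B
M(12): 12+13=25 → Z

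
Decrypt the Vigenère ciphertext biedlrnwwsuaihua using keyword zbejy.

chaunsmsnuvzeywb

Repeat the key across the ciphertext: zbejyzbejyzbejyz
b(1)−z(25): -24≡2 → c
i(8)−b(1): 7 → h
e(4)−e(4): 0 → a
d(3)−j(9): -6≡20 → u
l(11)−y(24): -13≡13 → n
r(17)−z(25): -8≡18 → s
n(13)−b(1): 12 → m
w(22)−e(4): 18 → s
w(22)−j(9): 13 → n
s(18)−y(24): -6≡20 → u
u(20)−z(25): -5≡21 → v
a(0)−b(1): -1≡25 → z
i(8)−e(4): 4 → e
h(7)−j(9): -2≡24 → y
u(20)−y(24): -4≡22 → w
a(0)−z(25): -25≡1 → b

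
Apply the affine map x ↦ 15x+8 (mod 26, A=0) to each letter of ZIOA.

TYKI

Z(25): 15·25+8=383≡19 → T
I(8): 15·8+8=128≡24 → Y
O(14): 15·14+8=218≡10 → K
A(0): 15·0+8=8 → I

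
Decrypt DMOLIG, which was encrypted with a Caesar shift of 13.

D(3): 3−13=-10≡16 → Q
M(12): 12−13=-1≡25 → Z
O(14): 14−13=1 → B
L(11): 11−13=-2≡24 → Y
I(8): 8−13=-5≡21 → V
G(6): 6−13=-7≡19 → T

QZBYVT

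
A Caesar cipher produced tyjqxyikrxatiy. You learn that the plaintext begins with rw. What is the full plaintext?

rwhovwgipvyrgw

From the crib: t(19)−r(17)=2, so the shift is 2.
Subtract 2 from each ciphertext letter:
t(19): 19−2=17 → r
y(24): 24−2=22 → w
j(9): 9−2=7 → h
q(16): 16−2=14 → o
x(23): 23−2=21 → v
y(24): 24−2=22 → w
i(8): 8−2=6 → g
k(10): 10−2=8 → i
r(17): 17−2=15 → p
x(23): 23−2=21 → v
a(0): 0−2=-2≡24 → y
t(19): 19−2=17 → r
i(8): 8−2=6 → g
y(24): 24−2=22 → w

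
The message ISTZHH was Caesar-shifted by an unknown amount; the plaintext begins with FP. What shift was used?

3

From the crib: I(8)−F(5)=3, so the shift is 3.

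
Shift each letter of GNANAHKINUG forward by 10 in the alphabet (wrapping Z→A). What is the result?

QXKXKRUSXEQ

G(6): 6+10=16 → Q
N(13): 13+10=23 → X
A(0): 0+10=10 → K
N(13): 13+10=23 → X
A(0): 0+10=10 → K
H(7): 7+10=17 → R
K(10): 10+10=20 → U
I(8): 8+10=18 → S
N(13): 13+10=23 → X
U(20): 20+10=30≡4 → E
G(6): 6+10=16 → Q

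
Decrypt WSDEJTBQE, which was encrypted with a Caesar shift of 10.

MITUZJRGU

W(22): 22−10=12 → M
S(18): 18−10=8 → I
D(3): 3−10=-7≡19 → T
E(4): 4−10=-6≡20 → U
J(9): 9−10=-1≡25 → Z
T(19): 19−10=9 → J
B(1): 1−10=-9≡17 → R
Q(16): 16−10=6 → G
E(4): 4−10=-6≡20 → U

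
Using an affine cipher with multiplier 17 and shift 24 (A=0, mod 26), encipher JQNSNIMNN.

VKLSLEULL

J(9): 17·9+24=177≡21 → V
Q(16): 17·16+24=296≡10 → K
N(13): 17·13+24=245≡11 → L
S(18): 17·18+24=330≡18 → S
N(13): 17·13+24=245≡11 → L
I(8): 17·8+24=160≡4 → E
M(12): 17·12+24=228≡20 → U
N(13): 17·13+24=245≡11 → L
N(13): 17·13+24=245≡11 → L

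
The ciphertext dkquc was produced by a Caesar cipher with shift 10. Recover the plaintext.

tagks

d(3): 3−10=-7≡19 → t
k(10): 10−10=0 → a
q(16): 16−10=6 → g
u(20): 20−10=10 → k
c(2): 2−10=-8≡18 → s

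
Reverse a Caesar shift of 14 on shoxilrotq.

etajuxdafc

s(18): 18−14=4 → e
h(7): 7−14=-7≡19 → t
o(14): 14−14=0 → a
x(23): 23−14=9 → j
i(8): 8−14=-6≡20 → u
l(11): 11−14=-3≡23 → x
r(17): 17−14=3 → d
o(14): 14−14=0 → a
t(19): 19−14=5 → f
q(16): 16−14=2 → c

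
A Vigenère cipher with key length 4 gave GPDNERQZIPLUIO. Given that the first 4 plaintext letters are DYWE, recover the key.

Subtract each crib letter from the matching ciphertext letter (mod 26):
G(6)−D(3)=3 → D
P(15)−Y(24)=-9≡17 → R
D(3)−W(22)=-19≡7 → H
N(13)−E(4)=9 → J

DRHJ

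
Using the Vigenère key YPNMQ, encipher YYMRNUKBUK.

Repeat the key across the message: YPNMQYPNMQ
Y(24)+Y(24): 48≡22 → W
Y(24)+P(15): 39≡13 → N
M(12)+N(13): 25 → Z
R(17)+M(12): 29≡3 → D
N(13)+Q(16): 29≡3 → D
U(20)+Y(24): 44≡18 → S
K(10)+P(15): 25 → Z
B(1)+N(13): 14 → O
U(20)+M(12): 32≡6 → G
K(10)+Q(16): 26≡0 → A

WNZDDSZOGA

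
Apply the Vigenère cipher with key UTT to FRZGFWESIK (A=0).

Repeat the key across the message: UTTUTTUTTU
F(5)+U(20): 25 → Z
R(17)+T(19): 36≡10 → K
Z(25)+T(19): 44≡18 → S
G(6)+U(20): 26≡0 → A
F(5)+T(19): 24 → Y
W(22)+T(19): 41≡15 → P
E(4)+U(20): 24 → Y
S(18)+T(19): 37≡11 → L
I(8)+T(19): 27≡1 → B
K(10)+U(20): 30≡4 → E

ZKSAYPYLBE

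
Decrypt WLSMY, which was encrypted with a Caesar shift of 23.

ZOVPB

W(22): 22−23=-1≡25 → Z
L(11): 11−23=-12≡14 → O
S(18): 18−23=-5≡21 → V
M(12): 12−23=-11≡15 → P
Y(24): 24−23=1 → B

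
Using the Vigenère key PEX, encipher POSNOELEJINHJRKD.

Repeat the key across the message: PEXPEXPEXPEXPEXP
P(15)+P(15): 30≡4 → E
O(14)+E(4): 18 → S
S(18)+X(23): 41≡15 → P
N(13)+P(15): 28≡2 → C
O(14)+E(4): 18 → S
E(4)+X(23): 27≡1 → B
L(11)+P(15): 26≡0 → A
E(4)+E(4): 8 → I
J(9)+X(23): 32≡6 → G
I(8)+P(15): 23 → X
N(13)+E(4): 17 → R
H(7)+X(23): 30≡4 → E
J(9)+P(15): 24 → Y
R(17)+E(4): 21 → V
K(10)+X(23): 33≡7 → H
D(3)+P(15): 18 → S

ESPCSBAIGXREYVHS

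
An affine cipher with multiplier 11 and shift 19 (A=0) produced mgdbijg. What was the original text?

The inverse of 11 mod 26 is 19, since 11·19=209≡1. Apply D(y)=19·(y−19) mod 26:
m(12): 19·(12−19)=-133≡23 → x
g(6): 19·(6−19)=-247≡13 → n
d(3): 19·(3−19)=-304≡8 → i
b(1): 19·(1−19)=-342≡22 → w
i(8): 19·(8−19)=-209≡25 → z
j(9): 19·(9−19)=-190≡18 → s
g(6): 19·(6−19)=-247≡13 → n

xniwzsn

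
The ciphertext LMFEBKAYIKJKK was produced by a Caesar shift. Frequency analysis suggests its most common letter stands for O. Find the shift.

22

The most frequent ciphertext letter is K (appears 4 times).
K is position 10; O is position 14.
Shift = -4≡22.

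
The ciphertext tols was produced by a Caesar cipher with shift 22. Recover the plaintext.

xspw

t(19): 19−22=-3≡23 → x
o(14): 14−22=-8≡18 → s
l(11): 11−22=-11≡15 → p
s(18): 18−22=-4≡22 → w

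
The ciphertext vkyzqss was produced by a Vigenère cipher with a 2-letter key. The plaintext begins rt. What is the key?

er

Subtract each crib letter from the matching ciphertext letter (mod 26):
v(21)−r(17)=4 → e
k(10)−t(19)=-9≡17 → r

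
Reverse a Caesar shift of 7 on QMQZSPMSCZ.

Q(16): 16−7=9 → J
M(12): 12−7=5 → F
Q(16): 16−7=9 → J
Z(25): 25−7=18 → S
S(18): 18−7=11 → L
P(15): 15−7=8 → I
M(12): 12−7=5 → F
S(18): 18−7=11 → L
C(2): 2−7=-5≡21 → V
Z(25): 25−7=18 → S

JFJSLIFLVS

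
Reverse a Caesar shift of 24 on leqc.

l(11): 11−24=-13≡13 → n
e(4): 4−24=-20≡6 → g
q(16): 16−24=-8≡18 → s
c(2): 2−24=-22≡4 → e

ngse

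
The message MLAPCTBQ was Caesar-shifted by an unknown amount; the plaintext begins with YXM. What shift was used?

14

From the crib: M(12)−Y(24)=-12≡14, so the shift is 14.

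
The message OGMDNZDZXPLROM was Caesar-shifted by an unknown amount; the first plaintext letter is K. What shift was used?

4

From the crib: O(14)−K(10)=4, so the shift is 4.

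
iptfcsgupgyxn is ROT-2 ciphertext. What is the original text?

gnrdaqesnewvl

i(8): 8−2=6 → g
p(15): 15−2=13 → n
t(19): 19−2=17 → r
f(5): 5−2=3 → d
c(2): 2−2=0 → a
s(18): 18−2=16 → q
g(6): 6−2=4 → e
u(20): 20−2=18 → s
p(15): 15−2=13 → n
g(6): 6−2=4 → e
y(24): 24−2=22 → w
x(23): 23−2=21 → v
n(13): 13−2=11 → l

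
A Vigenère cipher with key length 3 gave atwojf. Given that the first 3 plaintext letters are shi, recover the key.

imo

Subtract each crib letter from the matching ciphertext letter (mod 26):
a(0)−s(18)=-18≡8 → i
t(19)−h(7)=12 → m
w(22)−i(8)=14 → o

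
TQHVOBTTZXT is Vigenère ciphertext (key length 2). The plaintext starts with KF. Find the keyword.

Subtract each crib letter from the matching ciphertext letter (mod 26):
T(19)−K(10)=9 → J
Q(16)−F(5)=11 → L

JL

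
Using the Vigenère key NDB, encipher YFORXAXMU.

LIPEABKPV

Repeat the key across the message: NDBNDBNDB
Y(24)+N(13): 37≡11 → L
F(5)+D(3): 8 → I
O(14)+B(1): 15 → P
R(17)+N(13): 30≡4 → E
X(23)+D(3): 26≡0 → A
A(0)+B(1): 1 → B
X(23)+N(13): 36≡10 → K
M(12)+D(3): 15 → P
U(20)+B(1): 21 → V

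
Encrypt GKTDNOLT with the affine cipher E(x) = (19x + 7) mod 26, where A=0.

RPEMUNIE

G(6): 19·6+7=121≡17 → R
K(10): 19·10+7=197≡15 → P
T(19): 19·19+7=368≡4 → E
D(3): 19·3+7=64≡12 → M
N(13): 19·13+7=254≡20 → U
O(14): 19·14+7=273≡13 → N
L(11): 19·11+7=216≡8 → I
T(19): 19·19+7=368≡4 → E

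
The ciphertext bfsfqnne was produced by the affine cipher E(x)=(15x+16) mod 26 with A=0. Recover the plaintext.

The inverse of 15 mod 26 is 7, since 15·7=105≡1. Apply D(y)=7·(y−16) mod 26:
b(1): 7·(1−16)=-105≡25 → z
f(5): 7·(5−16)=-77≡1 → b
s(18): 7·(18−16)=14 → o
f(5): 7·(5−16)=-77≡1 → b
q(16): 7·(16−16)=0 → a
n(13): 7·(13−16)=-21≡5 → f
n(13): 7·(13−16)=-21≡5 → f
e(4): 7·(4−16)=-84≡20 → u

zbobaffu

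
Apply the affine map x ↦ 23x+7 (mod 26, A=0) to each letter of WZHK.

TKMD

W(22): 23·22+7=513≡19 → T
Z(25): 23·25+7=582≡10 → K
H(7): 23·7+7=168≡12 → M
K(10): 23·10+7=237≡3 → D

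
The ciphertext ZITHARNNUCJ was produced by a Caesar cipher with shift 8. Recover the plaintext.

RALZSJFFMUB

Z(25): 25−8=17 → R
I(8): 8−8=0 → A
T(19): 19−8=11 → L
H(7): 7−8=-1≡25 → Z
A(0): 0−8=-8≡18 → S
R(17): 17−8=9 → J
N(13): 13−8=5 → F
N(13): 13−8=5 → F
U(20): 20−8=12 → M
C(2): 2−8=-6≡20 → U
J(9): 9−8=1 → B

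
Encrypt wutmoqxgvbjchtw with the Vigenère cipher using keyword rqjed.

Repeat the key across the message: rqjedrqjedrqjed
w(22)+r(17): 39≡13 → n
u(20)+q(16): 36≡10 → k
t(19)+j(9): 28≡2 → c
m(12)+e(4): 16 → q
o(14)+d(3): 17 → r
q(16)+r(17): 33≡7 → h
x(23)+q(16): 39≡13 → n
g(6)+j(9): 15 → p
v(21)+e(4): 25 → z
b(1)+d(3): 4 → e
j(9)+r(17): 26≡0 → a
c(2)+q(16): 18 → s
h(7)+j(9): 16 → q
t(19)+e(4): 23 → x
w(22)+d(3): 25 → z

nkcqrhnpzeasqxz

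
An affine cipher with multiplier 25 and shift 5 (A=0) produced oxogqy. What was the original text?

The inverse of 25 mod 26 is 25, since 25·25=625≡1. Apply D(y)=25·(y−5) mod 26:
o(14): 25·(14−5)=225≡17 → r
x(23): 25·(23−5)=450≡8 → i
o(14): 25·(14−5)=225≡17 → r
g(6): 25·(6−5)=25 → z
q(16): 25·(16−5)=275≡15 → p
y(24): 25·(24−5)=475≡7 → h

rirzph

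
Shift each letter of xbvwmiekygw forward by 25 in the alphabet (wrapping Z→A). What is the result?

x(23): 23+25=48≡22 → w
b(1): 1+25=26≡0 → a
v(21): 21+25=46≡20 → u
w(22): 22+25=47≡21 → v
m(12): 12+25=37≡11 → l
i(8): 8+25=33≡7 → h
e(4): 4+25=29≡3 → d
k(10): 10+25=35≡9 → j
y(24): 24+25=49≡23 → x
g(6): 6+25=31≡5 → f
w(22): 22+25=47≡21 → v

wauvlhdjxfv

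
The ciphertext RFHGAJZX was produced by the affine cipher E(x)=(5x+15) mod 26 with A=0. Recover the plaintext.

QYOTXECM

The inverse of 5 mod 26 is 21, since 5·21=105≡1. Apply D(y)=21·(y−15) mod 26:
R(17): 21·(17−15)=42≡16 → Q
F(5): 21·(5−15)=-210≡24 → Y
H(7): 21·(7−15)=-168≡14 → O
G(6): 21·(6−15)=-189≡19 → T
A(0): 21·(0−15)=-315≡23 → X
J(9): 21·(9−15)=-126≡4 → E
Z(25): 21·(25−15)=210≡2 → C
X(23): 21·(23−15)=168≡12 → M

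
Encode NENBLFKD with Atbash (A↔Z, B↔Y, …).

MVMYOUPW

N(13) → M(12)
E(4) → V(21)
N(13) → M(12)
B(1) → Y(24)
L(11) → O(14)
F(5) → U(20)
K(10) → P(15)
D(3) → W(22)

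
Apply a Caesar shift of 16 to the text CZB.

SPR

C(2): 2+16=18 → S
Z(25): 25+16=41≡15 → P
B(1): 1+16=17 → R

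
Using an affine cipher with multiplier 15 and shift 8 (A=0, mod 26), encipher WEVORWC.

W(22): 15·22+8=338≡0 → A
E(4): 15·4+8=68≡16 → Q
V(21): 15·21+8=323≡11 → L
O(14): 15·14+8=218≡10 → K
R(17): 15·17+8=263≡3 → D
W(22): 15·22+8=338≡0 → A
C(2): 15·2+8=38≡12 → M

AQLKDAM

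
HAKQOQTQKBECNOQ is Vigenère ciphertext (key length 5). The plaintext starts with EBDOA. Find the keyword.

Subtract each crib letter from the matching ciphertext letter (mod 26):
H(7)−E(4)=3 → D
A(0)−B(1)=-1≡25 → Z
K(10)−D(3)=7 → H
Q(16)−O(14)=2 → C
O(14)−A(0)=14 → O

DZHCO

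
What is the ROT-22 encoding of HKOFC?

DGKBY

H(7): 7+22=29≡3 → D
K(10): 10+22=32≡6 → G
O(14): 14+22=36≡10 → K
F(5): 5+22=27≡1 → B
C(2): 2+22=24 → Y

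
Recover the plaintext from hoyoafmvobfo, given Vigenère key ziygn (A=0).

Repeat the key across the ciphertext: ziygnziygnzi
h(7)−z(25): -18≡8 → i
o(14)−i(8): 6 → g
y(24)−y(24): 0 → a
o(14)−g(6): 8 → i
a(0)−n(13): -13≡13 → n
f(5)−z(25): -20≡6 → g
m(12)−i(8): 4 → e
v(21)−y(24): -3≡23 → x
o(14)−g(6): 8 → i
b(1)−n(13): -12≡14 → o
f(5)−z(25): -20≡6 → g
o(14)−i(8): 6 → g

igaingexiogg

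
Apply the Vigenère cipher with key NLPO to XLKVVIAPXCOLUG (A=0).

KWZJITPDKNDZHR

Repeat the key across the message: NLPONLPONLPONL
X(23)+N(13): 36≡10 → K
L(11)+L(11): 22 → W
K(10)+P(15): 25 → Z
V(21)+O(14): 35≡9 → J
V(21)+N(13): 34≡8 → I
I(8)+L(11): 19 → T
A(0)+P(15): 15 → P
P(15)+O(14): 29≡3 → D
X(23)+N(13): 36≡10 → K
C(2)+L(11): 13 → N
O(14)+P(15): 29≡3 → D
L(11)+O(14): 25 → Z
U(20)+N(13): 33≡7 → H
G(6)+L(11): 17 → R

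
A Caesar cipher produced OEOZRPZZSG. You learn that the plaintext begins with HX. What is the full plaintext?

HXHSKISSLZ

From the crib: O(14)−H(7)=7, so the shift is 7.
Subtract 7 from each ciphertext letter:
O(14): 14−7=7 → H
E(4): 4−7=-3≡23 → X
O(14): 14−7=7 → H
Z(25): 25−7=18 → S
R(17): 17−7=10 → K
P(15): 15−7=8 → I
Z(25): 25−7=18 → S
Z(25): 25−7=18 → S
S(18): 18−7=11 → L
G(6): 6−7=-1≡25 → Z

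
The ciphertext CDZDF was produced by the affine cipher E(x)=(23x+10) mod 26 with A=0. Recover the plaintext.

ULVLT

The inverse of 23 mod 26 is 17, since 23·17=391≡1. Apply D(y)=17·(y−10) mod 26:
C(2): 17·(2−10)=-136≡20 → U
D(3): 17·(3−10)=-119≡11 → L
Z(25): 17·(25−10)=255≡21 → V
D(3): 17·(3−10)=-119≡11 → L
F(5): 17·(5−10)=-85≡19 → T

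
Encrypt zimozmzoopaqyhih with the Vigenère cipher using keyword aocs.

Repeat the key across the message: aocsaocsaocsaocs
z(25)+a(0): 25 → z
i(8)+o(14): 22 → w
m(12)+c(2): 14 → o
o(14)+s(18): 32≡6 → g
z(25)+a(0): 25 → z
m(12)+o(14): 26≡0 → a
z(25)+c(2): 27≡1 → b
o(14)+s(18): 32≡6 → g
o(14)+a(0): 14 → o
p(15)+o(14): 29≡3 → d
a(0)+c(2): 2 → c
q(16)+s(18): 34≡8 → i
y(24)+a(0): 24 → y
h(7)+o(14): 21 → v
i(8)+c(2): 10 → k
h(7)+s(18): 25 → z

zwogzabgodciyvkz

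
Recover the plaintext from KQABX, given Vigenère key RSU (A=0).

TYGKF

Repeat the key across the ciphertext: RSURS
K(10)−R(17): -7≡19 → T
Q(16)−S(18): -2≡24 → Y
A(0)−U(20): -20≡6 → G
B(1)−R(17): -16≡10 → K
X(23)−S(18): 5 → F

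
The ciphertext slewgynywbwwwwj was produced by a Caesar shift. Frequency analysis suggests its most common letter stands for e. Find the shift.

18

The most frequent ciphertext letter is w (appears 6 times).
w is position 22; e is position 4.
Shift = 18.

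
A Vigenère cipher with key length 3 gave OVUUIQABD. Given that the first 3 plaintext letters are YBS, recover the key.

QUC

Subtract each crib letter from the matching ciphertext letter (mod 26):
O(14)−Y(24)=-10≡16 → Q
V(21)−B(1)=20 → U
U(20)−S(18)=2 → C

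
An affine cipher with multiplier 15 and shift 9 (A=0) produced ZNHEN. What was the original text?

ICMRC

The inverse of 15 mod 26 is 7, since 15·7=105≡1. Apply D(y)=7·(y−9) mod 26:
Z(25): 7·(25−9)=112≡8 → I
N(13): 7·(13−9)=28≡2 → C
H(7): 7·(7−9)=-14≡12 → M
E(4): 7·(4−9)=-35≡17 → R
N(13): 7·(13−9)=28≡2 → C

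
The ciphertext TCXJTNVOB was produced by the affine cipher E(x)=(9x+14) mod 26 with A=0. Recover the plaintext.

PQBLPXVAN

The inverse of 9 mod 26 is 3, since 9·3=27≡1. Apply D(y)=3·(y−14) mod 26:
T(19): 3·(19−14)=15 → P
C(2): 3·(2−14)=-36≡16 → Q
X(23): 3·(23−14)=27≡1 → B
J(9): 3·(9−14)=-15≡11 → L
T(19): 3·(19−14)=15 → P
N(13): 3·(13−14)=-3≡23 → X
V(21): 3·(21−14)=21 → V
O(14): 3·(14−14)=0 → A
B(1): 3·(1−14)=-39≡13 → N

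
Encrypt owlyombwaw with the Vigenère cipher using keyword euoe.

sqzcsgpaeq

Repeat the key across the message: euoeeuoeeu
o(14)+e(4): 18 → s
w(22)+u(20): 42≡16 → q
l(11)+o(14): 25 → z
y(24)+e(4): 28≡2 → c
o(14)+e(4): 18 → s
m(12)+u(20): 32≡6 → g
b(1)+o(14): 15 → p
w(22)+e(4): 26≡0 → a
a(0)+e(4): 4 → e
w(22)+u(20): 42≡16 → q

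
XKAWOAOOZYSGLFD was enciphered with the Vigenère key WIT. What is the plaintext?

Repeat the key across the ciphertext: WITWITWITWITWIT
X(23)−W(22): 1 → B
K(10)−I(8): 2 → C
A(0)−T(19): -19≡7 → H
W(22)−W(22): 0 → A
O(14)−I(8): 6 → G
A(0)−T(19): -19≡7 → H
O(14)−W(22): -8≡18 → S
O(14)−I(8): 6 → G
Z(25)−T(19): 6 → G
Y(24)−W(22): 2 → C
S(18)−I(8): 10 → K
G(6)−T(19): -13≡13 → N
L(11)−W(22): -11≡15 → P
F(5)−I(8): -3≡23 → X
D(3)−T(19): -16≡10 → K

BCHAGHSGGCKNPXK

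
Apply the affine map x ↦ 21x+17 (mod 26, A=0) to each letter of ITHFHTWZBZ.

DAISIALWMW

I(8): 21·8+17=185≡3 → D
T(19): 21·19+17=416≡0 → A
H(7): 21·7+17=164≡8 → I
F(5): 21·5+17=122≡18 → S
H(7): 21·7+17=164≡8 → I
T(19): 21·19+17=416≡0 → A
W(22): 21·22+17=479≡11 → L
Z(25): 21·25+17=542≡22 → W
B(1): 21·1+17=38≡12 → M
Z(25): 21·25+17=542≡22 → W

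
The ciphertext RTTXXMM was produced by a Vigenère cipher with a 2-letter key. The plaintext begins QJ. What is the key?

BK

Subtract each crib letter from the matching ciphertext letter (mod 26):
R(17)−Q(16)=1 → B
T(19)−J(9)=10 → K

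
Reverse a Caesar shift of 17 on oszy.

xbih

o(14): 14−17=-3≡23 → x
s(18): 18−17=1 → b
z(25): 25−17=8 → i
y(24): 24−17=7 → h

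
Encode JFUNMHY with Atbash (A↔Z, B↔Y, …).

J(9) → Q(16)
F(5) → U(20)
U(20) → F(5)
N(13) → M(12)
M(12) → N(13)
H(7) → S(18)
Y(24) → B(1)

QUFMNSB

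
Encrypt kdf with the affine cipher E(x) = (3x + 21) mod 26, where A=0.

zek

k(10): 3·10+21=51≡25 → z
d(3): 3·3+21=30≡4 → e
f(5): 3·5+21=36≡10 → k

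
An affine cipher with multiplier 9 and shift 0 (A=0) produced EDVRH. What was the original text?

The inverse of 9 mod 26 is 3, since 9·3=27≡1. Apply D(y)=3·(y−0) mod 26:
E(4): 3·(4−0)=12 → M
D(3): 3·(3−0)=9 → J
V(21): 3·(21−0)=63≡11 → L
R(17): 3·(17−0)=51≡25 → Z
H(7): 3·(7−0)=21 → V

MJLZV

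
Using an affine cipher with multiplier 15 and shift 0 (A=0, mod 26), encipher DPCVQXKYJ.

D(3): 15·3+0=45≡19 → T
P(15): 15·15+0=225≡17 → R
C(2): 15·2+0=30≡4 → E
V(21): 15·21+0=315≡3 → D
Q(16): 15·16+0=240≡6 → G
X(23): 15·23+0=345≡7 → H
K(10): 15·10+0=150≡20 → U
Y(24): 15·24+0=360≡22 → W
J(9): 15·9+0=135≡5 → F

TREDGHUWF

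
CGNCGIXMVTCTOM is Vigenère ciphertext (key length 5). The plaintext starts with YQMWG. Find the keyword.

EQBGA

Subtract each crib letter from the matching ciphertext letter (mod 26):
C(2)−Y(24)=-22≡4 → E
G(6)−Q(16)=-10≡16 → Q
N(13)−M(12)=1 → B
C(2)−W(22)=-20≡6 → G
G(6)−G(6)=0 → A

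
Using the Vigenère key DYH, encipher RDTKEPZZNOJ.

Repeat the key across the message: DYHDYHDYHDY
R(17)+D(3): 20 → U
D(3)+Y(24): 27≡1 → B
T(19)+H(7): 26≡0 → A
K(10)+D(3): 13 → N
E(4)+Y(24): 28≡2 → C
P(15)+H(7): 22 → W
Z(25)+D(3): 28≡2 → C
Z(25)+Y(24): 49≡23 → X
N(13)+H(7): 20 → U
O(14)+D(3): 17 → R
J(9)+Y(24): 33≡7 → H

UBANCWCXURH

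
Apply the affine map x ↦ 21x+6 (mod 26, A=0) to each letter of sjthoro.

s(18): 21·18+6=384≡20 → u
j(9): 21·9+6=195≡13 → n
t(19): 21·19+6=405≡15 → p
h(7): 21·7+6=153≡23 → x
o(14): 21·14+6=300≡14 → o
r(17): 21·17+6=363≡25 → z
o(14): 21·14+6=300≡14 → o

unpxozo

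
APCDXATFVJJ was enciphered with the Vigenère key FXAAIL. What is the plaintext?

VSCDPPOIVJB

Repeat the key across the ciphertext: FXAAILFXAAI
A(0)−F(5): -5≡21 → V
P(15)−X(23): -8≡18 → S
C(2)−A(0): 2 → C
D(3)−A(0): 3 → D
X(23)−I(8): 15 → P
A(0)−L(11): -11≡15 → P
T(19)−F(5): 14 → O
F(5)−X(23): -18≡8 → I
V(21)−A(0): 21 → V
J(9)−A(0): 9 → J
J(9)−I(8): 1 → B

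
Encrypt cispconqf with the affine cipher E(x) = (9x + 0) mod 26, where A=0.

c(2): 9·2+0=18 → s
i(8): 9·8+0=72≡20 → u
s(18): 9·18+0=162≡6 → g
p(15): 9·15+0=135≡5 → f
c(2): 9·2+0=18 → s
o(14): 9·14+0=126≡22 → w
n(13): 9·13+0=117≡13 → n
q(16): 9·16+0=144≡14 → o
f(5): 9·5+0=45≡19 → t

sugfswnot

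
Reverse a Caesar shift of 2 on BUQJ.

ZSOH

B(1): 1−2=-1≡25 → Z
U(20): 20−2=18 → S
Q(16): 16−2=14 → O
J(9): 9−2=7 → H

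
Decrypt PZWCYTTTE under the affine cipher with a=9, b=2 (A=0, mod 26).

The inverse of 9 mod 26 is 3, since 9·3=27≡1. Apply D(y)=3·(y−2) mod 26:
P(15): 3·(15−2)=39≡13 → N
Z(25): 3·(25−2)=69≡17 → R
W(22): 3·(22−2)=60≡8 → I
C(2): 3·(2−2)=0 → A
Y(24): 3·(24−2)=66≡14 → O
T(19): 3·(19−2)=51≡25 → Z
T(19): 3·(19−2)=51≡25 → Z
T(19): 3·(19−2)=51≡25 → Z
E(4): 3·(4−2)=6 → G

NRIAOZZZG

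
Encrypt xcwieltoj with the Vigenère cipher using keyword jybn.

Repeat the key across the message: jybnjybnj
x(23)+j(9): 32≡6 → g
c(2)+y(24): 26≡0 → a
w(22)+b(1): 23 → x
i(8)+n(13): 21 → v
e(4)+j(9): 13 → n
l(11)+y(24): 35≡9 → j
t(19)+b(1): 20 → u
o(14)+n(13): 27≡1 → b
j(9)+j(9): 18 → s

gaxvnjubs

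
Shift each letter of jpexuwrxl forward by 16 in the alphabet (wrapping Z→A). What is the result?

j(9): 9+16=25 → z
p(15): 15+16=31≡5 → f
e(4): 4+16=20 → u
x(23): 23+16=39≡13 → n
u(20): 20+16=36≡10 → k
w(22): 22+16=38≡12 → m
r(17): 17+16=33≡7 → h
x(23): 23+16=39≡13 → n
l(11): 11+16=27≡1 → b

zfunkmhnb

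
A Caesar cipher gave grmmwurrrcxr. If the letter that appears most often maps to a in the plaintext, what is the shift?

The most frequent ciphertext letter is r (appears 5 times).
r is position 17; a is position 0.
Shift = 17.

17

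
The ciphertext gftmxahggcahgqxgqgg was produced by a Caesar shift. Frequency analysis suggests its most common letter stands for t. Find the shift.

The most frequent ciphertext letter is g (appears 7 times).
g is position 6; t is position 19.
Shift = -13≡13.

13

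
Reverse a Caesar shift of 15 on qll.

q(16): 16−15=1 → b
l(11): 11−15=-4≡22 → w
l(11): 11−15=-4≡22 → w

bww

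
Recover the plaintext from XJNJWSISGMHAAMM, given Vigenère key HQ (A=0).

Repeat the key across the ciphertext: HQHQHQHQHQHQHQH
X(23)−H(7): 16 → Q
J(9)−Q(16): -7≡19 → T
N(13)−H(7): 6 → G
J(9)−Q(16): -7≡19 → T
W(22)−H(7): 15 → P
S(18)−Q(16): 2 → C
I(8)−H(7): 1 → B
S(18)−Q(16): 2 → C
G(6)−H(7): -1≡25 → Z
M(12)−Q(16): -4≡22 → W
H(7)−H(7): 0 → A
A(0)−Q(16): -16≡10 → K
A(0)−H(7): -7≡19 → T
M(12)−Q(16): -4≡22 → W
M(12)−H(7): 5 → F

QTGTPCBCZWAKTWF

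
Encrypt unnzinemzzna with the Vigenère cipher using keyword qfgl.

Repeat the key across the message: qfglqfglqfgl
u(20)+q(16): 36≡10 → k
n(13)+f(5): 18 → s
n(13)+g(6): 19 → t
z(25)+l(11): 36≡10 → k
i(8)+q(16): 24 → y
n(13)+f(5): 18 → s
e(4)+g(6): 10 → k
m(12)+l(11): 23 → x
z(25)+q(16): 41≡15 → p
z(25)+f(5): 30≡4 → e
n(13)+g(6): 19 → t
a(0)+l(11): 11 → l

kstkyskxpetl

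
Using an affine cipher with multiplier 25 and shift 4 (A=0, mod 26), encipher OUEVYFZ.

QKAJGZF

O(14): 25·14+4=354≡16 → Q
U(20): 25·20+4=504≡10 → K
E(4): 25·4+4=104≡0 → A
V(21): 25·21+4=529≡9 → J
Y(24): 25·24+4=604≡6 → G
F(5): 25·5+4=129≡25 → Z
Z(25): 25·25+4=629≡5 → F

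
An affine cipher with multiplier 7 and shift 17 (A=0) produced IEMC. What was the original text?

The inverse of 7 mod 26 is 15, since 7·15=105≡1. Apply D(y)=15·(y−17) mod 26:
I(8): 15·(8−17)=-135≡21 → V
E(4): 15·(4−17)=-195≡13 → N
M(12): 15·(12−17)=-75≡3 → D
C(2): 15·(2−17)=-225≡9 → J

VNDJ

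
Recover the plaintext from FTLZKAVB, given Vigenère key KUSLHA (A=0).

Repeat the key across the ciphertext: KUSLHAKU
F(5)−K(10): -5≡21 → V
T(19)−U(20): -1≡25 → Z
L(11)−S(18): -7≡19 → T
Z(25)−L(11): 14 → O
K(10)−H(7): 3 → D
A(0)−A(0): 0 → A
V(21)−K(10): 11 → L
B(1)−U(20): -19≡7 → H

VZTODALH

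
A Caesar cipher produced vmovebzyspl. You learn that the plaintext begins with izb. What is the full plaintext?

From the crib: v(21)−i(8)=13, so the shift is 13.
Subtract 13 from each ciphertext letter:
v(21): 21−13=8 → i
m(12): 12−13=-1≡25 → z
o(14): 14−13=1 → b
v(21): 21−13=8 → i
e(4): 4−13=-9≡17 → r
b(1): 1−13=-12≡14 → o
z(25): 25−13=12 → m
y(24): 24−13=11 → l
s(18): 18−13=5 → f
p(15): 15−13=2 → c
l(11): 11−13=-2≡24 → y

izbiromlfcy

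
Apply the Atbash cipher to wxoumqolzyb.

dclfnjloaby

w(22) → d(3)
x(23) → c(2)
o(14) → l(11)
u(20) → f(5)
m(12) → n(13)
q(16) → j(9)
o(14) → l(11)
l(11) → o(14)
z(25) → a(0)
y(24) → b(1)
b(1) → y(24)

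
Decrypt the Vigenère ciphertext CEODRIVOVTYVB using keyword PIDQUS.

NWLNXQGGSDEDM

Repeat the key across the ciphertext: PIDQUSPIDQUSP
C(2)−P(15): -13≡13 → N
E(4)−I(8): -4≡22 → W
O(14)−D(3): 11 → L
D(3)−Q(16): -13≡13 → N
R(17)−U(20): -3≡23 → X
I(8)−S(18): -10≡16 → Q
V(21)−P(15): 6 → G
O(14)−I(8): 6 → G
V(21)−D(3): 18 → S
T(19)−Q(16): 3 → D
Y(24)−U(20): 4 → E
V(21)−S(18): 3 → D
B(1)−P(15): -14≡12 → M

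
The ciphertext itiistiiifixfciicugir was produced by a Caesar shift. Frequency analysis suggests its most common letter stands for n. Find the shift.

21

The most frequent ciphertext letter is i (appears 10 times).
i is position 8; n is position 13.
Shift = -5≡21.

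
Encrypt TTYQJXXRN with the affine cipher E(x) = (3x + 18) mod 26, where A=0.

T(19): 3·19+18=75≡23 → X
T(19): 3·19+18=75≡23 → X
Y(24): 3·24+18=90≡12 → M
Q(16): 3·16+18=66≡14 → O
J(9): 3·9+18=45≡19 → T
X(23): 3·23+18=87≡9 → J
X(23): 3·23+18=87≡9 → J
R(17): 3·17+18=69≡17 → R
N(13): 3·13+18=57≡5 → F

XXMOTJJRF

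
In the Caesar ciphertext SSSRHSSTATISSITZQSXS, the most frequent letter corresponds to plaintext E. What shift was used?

The most frequent ciphertext letter is S (appears 9 times).
S is position 18; E is position 4.
Shift = 14.

14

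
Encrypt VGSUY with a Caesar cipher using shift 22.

RCOQU

V(21): 21+22=43≡17 → R
G(6): 6+22=28≡2 → C
S(18): 18+22=40≡14 → O
U(20): 20+22=42≡16 → Q
Y(24): 24+22=46≡20 → U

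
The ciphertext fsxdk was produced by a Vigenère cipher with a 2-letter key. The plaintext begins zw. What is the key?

Subtract each crib letter from the matching ciphertext letter (mod 26):
f(5)−z(25)=-20≡6 → g
s(18)−w(22)=-4≡22 → w

gw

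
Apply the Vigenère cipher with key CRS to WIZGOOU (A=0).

Repeat the key across the message: CRSCRSC
W(22)+C(2): 24 → Y
I(8)+R(17): 25 → Z
Z(25)+S(18): 43≡17 → R
G(6)+C(2): 8 → I
O(14)+R(17): 31≡5 → F
O(14)+S(18): 32≡6 → G
U(20)+C(2): 22 → W

YZRIFGW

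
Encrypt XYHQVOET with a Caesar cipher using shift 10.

X(23): 23+10=33≡7 → H
Y(24): 24+10=34≡8 → I
H(7): 7+10=17 → R
Q(16): 16+10=26≡0 → A
V(21): 21+10=31≡5 → F
O(14): 14+10=24 → Y
E(4): 4+10=14 → O
T(19): 19+10=29≡3 → D

HIRAFYOD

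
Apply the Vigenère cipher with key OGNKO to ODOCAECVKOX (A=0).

CJBMOSIIUCL

Repeat the key across the message: OGNKOOGNKOO
O(14)+O(14): 28≡2 → C
D(3)+G(6): 9 → J
O(14)+N(13): 27≡1 → B
C(2)+K(10): 12 → M
A(0)+O(14): 14 → O
E(4)+O(14): 18 → S
C(2)+G(6): 8 → I
V(21)+N(13): 34≡8 → I
K(10)+K(10): 20 → U
O(14)+O(14): 28≡2 → C
X(23)+O(14): 37≡11 → L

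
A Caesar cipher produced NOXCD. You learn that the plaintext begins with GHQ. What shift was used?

From the crib: N(13)−G(6)=7, so the shift is 7.

7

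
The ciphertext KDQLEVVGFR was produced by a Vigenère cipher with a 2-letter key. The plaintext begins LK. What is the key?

ZT

Subtract each crib letter from the matching ciphertext letter (mod 26):
K(10)−L(11)=-1≡25 → Z
D(3)−K(10)=-7≡19 → T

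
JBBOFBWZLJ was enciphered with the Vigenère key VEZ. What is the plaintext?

Repeat the key across the ciphertext: VEZVEZVEZV
J(9)−V(21): -12≡14 → O
B(1)−E(4): -3≡23 → X
B(1)−Z(25): -24≡2 → C
O(14)−V(21): -7≡19 → T
F(5)−E(4): 1 → B
B(1)−Z(25): -24≡2 → C
W(22)−V(21): 1 → B
Z(25)−E(4): 21 → V
L(11)−Z(25): -14≡12 → M
J(9)−V(21): -12≡14 → O

OXCTBCBVMO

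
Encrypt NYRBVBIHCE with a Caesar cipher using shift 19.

N(13): 13+19=32≡6 → G
Y(24): 24+19=43≡17 → R
R(17): 17+19=36≡10 → K
B(1): 1+19=20 → U
V(21): 21+19=40≡14 → O
B(1): 1+19=20 → U
I(8): 8+19=27≡1 → B
H(7): 7+19=26≡0 → A
C(2): 2+19=21 → V
E(4): 4+19=23 → X

GRKUOUBAVX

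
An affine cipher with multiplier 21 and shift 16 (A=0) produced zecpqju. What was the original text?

The inverse of 21 mod 26 is 5, since 21·5=105≡1. Apply D(y)=5·(y−16) mod 26:
z(25): 5·(25−16)=45≡19 → t
e(4): 5·(4−16)=-60≡18 → s
c(2): 5·(2−16)=-70≡8 → i
p(15): 5·(15−16)=-5≡21 → v
q(16): 5·(16−16)=0 → a
j(9): 5·(9−16)=-35≡17 → r
u(20): 5·(20−16)=20 → u

tsivaru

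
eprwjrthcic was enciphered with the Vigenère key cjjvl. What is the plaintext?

Repeat the key across the ciphertext: cjjvlcjjvlc
e(4)−c(2): 2 → c
p(15)−j(9): 6 → g
r(17)−j(9): 8 → i
w(22)−v(21): 1 → b
j(9)−l(11): -2≡24 → y
r(17)−c(2): 15 → p
t(19)−j(9): 10 → k
h(7)−j(9): -2≡24 → y
c(2)−v(21): -19≡7 → h
i(8)−l(11): -3≡23 → x
c(2)−c(2): 0 → a

cgibypkyhxa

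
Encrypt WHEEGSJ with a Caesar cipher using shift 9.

FQNNPBS

W(22): 22+9=31≡5 → F
H(7): 7+9=16 → Q
E(4): 4+9=13 → N
E(4): 4+9=13 → N
G(6): 6+9=15 → P
S(18): 18+9=27≡1 → B
J(9): 9+9=18 → S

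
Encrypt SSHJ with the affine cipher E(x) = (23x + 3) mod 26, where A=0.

BBIC

S(18): 23·18+3=417≡1 → B
S(18): 23·18+3=417≡1 → B
H(7): 23·7+3=164≡8 → I
J(9): 23·9+3=210≡2 → C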